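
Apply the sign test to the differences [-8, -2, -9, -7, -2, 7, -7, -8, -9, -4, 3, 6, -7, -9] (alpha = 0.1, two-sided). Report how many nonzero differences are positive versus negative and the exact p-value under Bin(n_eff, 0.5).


Step 1: Discard zero differences. Original n = 14; n_eff = number of nonzero differences = 14.
Nonzero differences (with sign): -8, -2, -9, -7, -2, +7, -7, -8, -9, -4, +3, +6, -7, -9
Step 2: Count signs: positive = 3, negative = 11.
Step 3: Under H0: P(positive) = 0.5, so the number of positives S ~ Bin(14, 0.5).
Step 4: Two-sided exact p-value = sum of Bin(14,0.5) probabilities at or below the observed probability = 0.057373.
Step 5: alpha = 0.1. reject H0.

n_eff = 14, pos = 3, neg = 11, p = 0.057373, reject H0.


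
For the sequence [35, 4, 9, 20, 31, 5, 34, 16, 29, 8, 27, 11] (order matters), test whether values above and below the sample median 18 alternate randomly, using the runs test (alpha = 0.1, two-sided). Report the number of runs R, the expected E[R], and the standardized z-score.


Step 1: Compute median = 18; label A = above, B = below.
Labels in order: ABBAABABABAB  (n_A = 6, n_B = 6)
Step 2: Count runs R = 10.
Step 3: Under H0 (random ordering), E[R] = 2*n_A*n_B/(n_A+n_B) + 1 = 2*6*6/12 + 1 = 7.0000.
        Var[R] = 2*n_A*n_B*(2*n_A*n_B - n_A - n_B) / ((n_A+n_B)^2 * (n_A+n_B-1)) = 4320/1584 = 2.7273.
        SD[R] = 1.6514.
Step 4: Continuity-corrected z = (R - 0.5 - E[R]) / SD[R] = (10 - 0.5 - 7.0000) / 1.6514 = 1.5138.
Step 5: Two-sided p-value via normal approximation = 2*(1 - Phi(|z|)) = 0.130070.
Step 6: alpha = 0.1. fail to reject H0.

R = 10, z = 1.5138, p = 0.130070, fail to reject H0.


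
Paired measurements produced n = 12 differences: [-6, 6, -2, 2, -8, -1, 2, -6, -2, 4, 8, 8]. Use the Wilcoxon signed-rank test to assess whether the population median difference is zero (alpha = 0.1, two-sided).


Step 1: Drop any zero differences (none here) and take |d_i|.
|d| = [6, 6, 2, 2, 8, 1, 2, 6, 2, 4, 8, 8]
Step 2: Midrank |d_i| (ties get averaged ranks).
ranks: |6|->8, |6|->8, |2|->3.5, |2|->3.5, |8|->11, |1|->1, |2|->3.5, |6|->8, |2|->3.5, |4|->6, |8|->11, |8|->11
Step 3: Attach original signs; sum ranks with positive sign and with negative sign.
W+ = 8 + 3.5 + 3.5 + 6 + 11 + 11 = 43
W- = 8 + 3.5 + 11 + 1 + 8 + 3.5 = 35
(Check: W+ + W- = 78 should equal n(n+1)/2 = 78.)
Step 4: Test statistic W = min(W+, W-) = 35.
Step 5: Ties in |d|, so use the tie-corrected normal approximation.
        E[W] = n(n+1)/4 = 12*13/4 = 39.
        Tie groups: |d|=2 (t=4), |d|=6 (t=3), |d|=8 (t=3); sum(t^3 - t) = 108.
        Var[W] = n(n+1)(2n+1)/24 - sum(t^3-t)/48 = 3900/24 - 108/48 = 160.25.
        z = (W - E[W]) / sqrt(Var[W]) = (35 - 39) / 12.6590 = -0.3160.
        Two-sided p = 2*Phi(z) = 0.752017.
Step 6: alpha = 0.1. fail to reject H0.

W+ = 43, W- = 35, W = min = 35, p = 0.752017, fail to reject H0.


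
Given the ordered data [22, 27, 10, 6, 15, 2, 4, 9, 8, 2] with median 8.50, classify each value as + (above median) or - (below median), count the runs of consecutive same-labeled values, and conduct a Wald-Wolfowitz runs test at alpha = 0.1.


Step 1: Compute median = 8.50; label A = above, B = below.
Labels in order: AAABABBABB  (n_A = 5, n_B = 5)
Step 2: Count runs R = 6.
Step 3: Under H0 (random ordering), E[R] = 2*n_A*n_B/(n_A+n_B) + 1 = 2*5*5/10 + 1 = 6.0000.
        Var[R] = 2*n_A*n_B*(2*n_A*n_B - n_A - n_B) / ((n_A+n_B)^2 * (n_A+n_B-1)) = 2000/900 = 2.2222.
        SD[R] = 1.4907.
Step 4: R = E[R], so z = 0 with no continuity correction.
Step 5: Two-sided p-value via normal approximation = 2*(1 - Phi(|z|)) = 1.000000.
Step 6: alpha = 0.1. fail to reject H0.

R = 6, z = 0.0000, p = 1.000000, fail to reject H0.


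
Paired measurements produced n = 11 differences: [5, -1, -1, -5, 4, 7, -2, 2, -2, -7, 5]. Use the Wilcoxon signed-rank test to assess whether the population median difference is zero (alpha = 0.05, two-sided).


Step 1: Drop any zero differences (none here) and take |d_i|.
|d| = [5, 1, 1, 5, 4, 7, 2, 2, 2, 7, 5]
Step 2: Midrank |d_i| (ties get averaged ranks).
ranks: |5|->8, |1|->1.5, |1|->1.5, |5|->8, |4|->6, |7|->10.5, |2|->4, |2|->4, |2|->4, |7|->10.5, |5|->8
Step 3: Attach original signs; sum ranks with positive sign and with negative sign.
W+ = 8 + 6 + 10.5 + 4 + 8 = 36.5
W- = 1.5 + 1.5 + 8 + 4 + 4 + 10.5 = 29.5
(Check: W+ + W- = 66 should equal n(n+1)/2 = 66.)
Step 4: Test statistic W = min(W+, W-) = 29.5.
Step 5: Ties in |d|, so use the tie-corrected normal approximation.
        E[W] = n(n+1)/4 = 11*12/4 = 33.
        Tie groups: |d|=1 (t=2), |d|=2 (t=3), |d|=5 (t=3), |d|=7 (t=2); sum(t^3 - t) = 60.
        Var[W] = n(n+1)(2n+1)/24 - sum(t^3-t)/48 = 3036/24 - 60/48 = 125.25.
        z = (W - E[W]) / sqrt(Var[W]) = (29.5 - 33) / 11.1915 = -0.3127.
        Two-sided p = 2*Phi(z) = 0.754481.
Step 6: alpha = 0.05. fail to reject H0.

W+ = 36.5, W- = 29.5, W = min = 29.5, p = 0.754481, fail to reject H0.


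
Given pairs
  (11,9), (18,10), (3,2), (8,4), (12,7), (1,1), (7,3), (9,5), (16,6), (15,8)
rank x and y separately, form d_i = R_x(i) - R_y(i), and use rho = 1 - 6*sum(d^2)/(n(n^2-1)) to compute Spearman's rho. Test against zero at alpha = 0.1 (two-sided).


Step 1: Rank x and y separately (midranks; no ties here).
rank(x): 11->6, 18->10, 3->2, 8->4, 12->7, 1->1, 7->3, 9->5, 16->9, 15->8
rank(y): 9->9, 10->10, 2->2, 4->4, 7->7, 1->1, 3->3, 5->5, 6->6, 8->8
Step 2: d_i = R_x(i) - R_y(i); compute d_i^2.
  (6-9)^2=9, (10-10)^2=0, (2-2)^2=0, (4-4)^2=0, (7-7)^2=0, (1-1)^2=0, (3-3)^2=0, (5-5)^2=0, (9-6)^2=9, (8-8)^2=0
sum(d^2) = 18.
Step 3: rho = 1 - 6*18 / (10*(10^2 - 1)) = 1 - 108/990 = 0.890909.
Step 4: Under H0, t = rho * sqrt((n-2)/(1-rho^2)) = 5.5482 ~ t(8).
Step 5: Two-sided p-value from the t-distribution with 8 df = 0.000542.
Step 6: alpha = 0.1. reject H0.

rho = 0.8909, p = 0.000542, reject H0 at alpha = 0.1.


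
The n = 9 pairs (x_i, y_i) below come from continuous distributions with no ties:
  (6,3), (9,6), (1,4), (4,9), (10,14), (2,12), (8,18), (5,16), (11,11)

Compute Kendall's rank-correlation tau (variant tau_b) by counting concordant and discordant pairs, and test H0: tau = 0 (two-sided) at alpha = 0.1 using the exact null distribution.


Step 1: Enumerate the 36 unordered pairs (i,j) with i<j and classify each by sign(x_j-x_i) * sign(y_j-y_i).
  (1,2):dx=+3,dy=+3->C; (1,3):dx=-5,dy=+1->D; (1,4):dx=-2,dy=+6->D; (1,5):dx=+4,dy=+11->C
  (1,6):dx=-4,dy=+9->D; (1,7):dx=+2,dy=+15->C; (1,8):dx=-1,dy=+13->D; (1,9):dx=+5,dy=+8->C
  (2,3):dx=-8,dy=-2->C; (2,4):dx=-5,dy=+3->D; (2,5):dx=+1,dy=+8->C; (2,6):dx=-7,dy=+6->D
  (2,7):dx=-1,dy=+12->D; (2,8):dx=-4,dy=+10->D; (2,9):dx=+2,dy=+5->C; (3,4):dx=+3,dy=+5->C
  (3,5):dx=+9,dy=+10->C; (3,6):dx=+1,dy=+8->C; (3,7):dx=+7,dy=+14->C; (3,8):dx=+4,dy=+12->C
  (3,9):dx=+10,dy=+7->C; (4,5):dx=+6,dy=+5->C; (4,6):dx=-2,dy=+3->D; (4,7):dx=+4,dy=+9->C
  (4,8):dx=+1,dy=+7->C; (4,9):dx=+7,dy=+2->C; (5,6):dx=-8,dy=-2->C; (5,7):dx=-2,dy=+4->D
  (5,8):dx=-5,dy=+2->D; (5,9):dx=+1,dy=-3->D; (6,7):dx=+6,dy=+6->C; (6,8):dx=+3,dy=+4->C
  (6,9):dx=+9,dy=-1->D; (7,8):dx=-3,dy=-2->C; (7,9):dx=+3,dy=-7->D; (8,9):dx=+6,dy=-5->D
Step 2: C = 21, D = 15, total pairs = 36.
Step 3: tau = (C - D)/(n(n-1)/2) = (21 - 15)/36 = 0.166667.
Step 4: Exact two-sided p-value (enumerate n! = 362880 permutations of y under H0): p = 0.612202.
Step 5: alpha = 0.1. fail to reject H0.

tau_b = 0.1667 (C=21, D=15), p = 0.612202, fail to reject H0.


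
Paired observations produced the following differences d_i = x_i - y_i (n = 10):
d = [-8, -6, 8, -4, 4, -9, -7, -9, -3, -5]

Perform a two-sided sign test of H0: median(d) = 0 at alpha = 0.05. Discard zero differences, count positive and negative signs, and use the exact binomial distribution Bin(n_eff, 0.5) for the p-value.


Step 1: Discard zero differences. Original n = 10; n_eff = number of nonzero differences = 10.
Nonzero differences (with sign): -8, -6, +8, -4, +4, -9, -7, -9, -3, -5
Step 2: Count signs: positive = 2, negative = 8.
Step 3: Under H0: P(positive) = 0.5, so the number of positives S ~ Bin(10, 0.5).
Step 4: Two-sided exact p-value = sum of Bin(10,0.5) probabilities at or below the observed probability = 0.109375.
Step 5: alpha = 0.05. fail to reject H0.

n_eff = 10, pos = 2, neg = 8, p = 0.109375, fail to reject H0.


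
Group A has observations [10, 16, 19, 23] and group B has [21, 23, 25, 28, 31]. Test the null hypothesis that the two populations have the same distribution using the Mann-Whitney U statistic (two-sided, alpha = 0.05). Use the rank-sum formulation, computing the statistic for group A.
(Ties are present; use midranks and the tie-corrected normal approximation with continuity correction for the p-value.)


Step 1: Combine and sort all 9 observations; assign midranks.
sorted (value, group): (10,X), (16,X), (19,X), (21,Y), (23,X), (23,Y), (25,Y), (28,Y), (31,Y)
ranks: 10->1, 16->2, 19->3, 21->4, 23->5.5, 23->5.5, 25->7, 28->8, 31->9
Step 2: Rank sum for X: R1 = 1 + 2 + 3 + 5.5 = 11.5.
Step 3: U_X = R1 - n1(n1+1)/2 = 11.5 - 4*5/2 = 11.5 - 10 = 1.5.
       U_Y = n1*n2 - U_X = 20 - 1.5 = 18.5.
Step 4: Ties are present, so use the tie-corrected normal approximation (with continuity correction) for the p-value.
Step 5: p-value = 0.049090; compare to alpha = 0.05. reject H0.

U_X = 1.5, p = 0.049090, reject H0 at alpha = 0.05.


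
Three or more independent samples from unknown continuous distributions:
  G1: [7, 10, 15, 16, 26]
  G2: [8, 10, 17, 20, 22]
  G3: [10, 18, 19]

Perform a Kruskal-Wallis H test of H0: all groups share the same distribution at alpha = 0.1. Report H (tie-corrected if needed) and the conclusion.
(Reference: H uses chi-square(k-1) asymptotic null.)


Step 1: Combine all N = 13 observations and assign midranks.
sorted (value, group, rank): (7,G1,1), (8,G2,2), (10,G1,4), (10,G2,4), (10,G3,4), (15,G1,6), (16,G1,7), (17,G2,8), (18,G3,9), (19,G3,10), (20,G2,11), (22,G2,12), (26,G1,13)
Step 2: Sum ranks within each group.
R_1 = 31 (n_1 = 5)
R_2 = 37 (n_2 = 5)
R_3 = 23 (n_3 = 3)
Step 3: H = 12/(N(N+1)) * sum(R_i^2/n_i) - 3(N+1)
     = 12/(13*14) * (31^2/5 + 37^2/5 + 23^2/3) - 3*14
     = 0.065934 * 642.333 - 42
     = 0.351648.
Step 4: Ties present; correction factor C = 1 - 24/(13^3 - 13) = 0.989011. Corrected H = 0.351648 / 0.989011 = 0.355556.
Step 5: Under H0, H ~ chi^2(2); p-value = 0.837128.
Step 6: alpha = 0.1. fail to reject H0.

H = 0.3556, df = 2, p = 0.837128, fail to reject H0.


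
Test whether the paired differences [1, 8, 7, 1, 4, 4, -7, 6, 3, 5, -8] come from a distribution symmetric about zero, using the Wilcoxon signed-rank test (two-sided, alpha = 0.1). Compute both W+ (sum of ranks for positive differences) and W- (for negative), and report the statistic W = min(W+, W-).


Step 1: Drop any zero differences (none here) and take |d_i|.
|d| = [1, 8, 7, 1, 4, 4, 7, 6, 3, 5, 8]
Step 2: Midrank |d_i| (ties get averaged ranks).
ranks: |1|->1.5, |8|->10.5, |7|->8.5, |1|->1.5, |4|->4.5, |4|->4.5, |7|->8.5, |6|->7, |3|->3, |5|->6, |8|->10.5
Step 3: Attach original signs; sum ranks with positive sign and with negative sign.
W+ = 1.5 + 10.5 + 8.5 + 1.5 + 4.5 + 4.5 + 7 + 3 + 6 = 47
W- = 8.5 + 10.5 = 19
(Check: W+ + W- = 66 should equal n(n+1)/2 = 66.)
Step 4: Test statistic W = min(W+, W-) = 19.
Step 5: Ties in |d|, so use the tie-corrected normal approximation.
        E[W] = n(n+1)/4 = 11*12/4 = 33.
        Tie groups: |d|=1 (t=2), |d|=4 (t=2), |d|=7 (t=2), |d|=8 (t=2); sum(t^3 - t) = 24.
        Var[W] = n(n+1)(2n+1)/24 - sum(t^3-t)/48 = 3036/24 - 24/48 = 126.
        z = (W - E[W]) / sqrt(Var[W]) = (19 - 33) / 11.2250 = -1.2472.
        Two-sided p = 2*Phi(z) = 0.212317.
Step 6: alpha = 0.1. fail to reject H0.

W+ = 47, W- = 19, W = min = 19, p = 0.212317, fail to reject H0.


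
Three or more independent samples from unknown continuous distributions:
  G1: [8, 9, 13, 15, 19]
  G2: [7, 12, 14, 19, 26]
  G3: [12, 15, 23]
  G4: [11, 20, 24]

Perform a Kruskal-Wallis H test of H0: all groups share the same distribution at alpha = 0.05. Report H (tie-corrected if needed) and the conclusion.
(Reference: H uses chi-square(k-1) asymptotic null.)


Step 1: Combine all N = 16 observations and assign midranks.
sorted (value, group, rank): (7,G2,1), (8,G1,2), (9,G1,3), (11,G4,4), (12,G2,5.5), (12,G3,5.5), (13,G1,7), (14,G2,8), (15,G1,9.5), (15,G3,9.5), (19,G1,11.5), (19,G2,11.5), (20,G4,13), (23,G3,14), (24,G4,15), (26,G2,16)
Step 2: Sum ranks within each group.
R_1 = 33 (n_1 = 5)
R_2 = 42 (n_2 = 5)
R_3 = 29 (n_3 = 3)
R_4 = 32 (n_4 = 3)
Step 3: H = 12/(N(N+1)) * sum(R_i^2/n_i) - 3(N+1)
     = 12/(16*17) * (33^2/5 + 42^2/5 + 29^2/3 + 32^2/3) - 3*17
     = 0.044118 * 1192.27 - 51
     = 1.600000.
Step 4: Ties present; correction factor C = 1 - 18/(16^3 - 16) = 0.995588. Corrected H = 1.600000 / 0.995588 = 1.607090.
Step 5: Under H0, H ~ chi^2(3); p-value = 0.657783.
Step 6: alpha = 0.05. fail to reject H0.

H = 1.6071, df = 3, p = 0.657783, fail to reject H0.


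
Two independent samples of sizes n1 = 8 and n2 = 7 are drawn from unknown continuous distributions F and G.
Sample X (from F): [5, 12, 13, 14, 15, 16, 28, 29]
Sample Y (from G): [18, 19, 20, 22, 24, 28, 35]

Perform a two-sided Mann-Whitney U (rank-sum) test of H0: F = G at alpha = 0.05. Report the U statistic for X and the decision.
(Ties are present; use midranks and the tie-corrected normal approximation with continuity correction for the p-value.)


Step 1: Combine and sort all 15 observations; assign midranks.
sorted (value, group): (5,X), (12,X), (13,X), (14,X), (15,X), (16,X), (18,Y), (19,Y), (20,Y), (22,Y), (24,Y), (28,X), (28,Y), (29,X), (35,Y)
ranks: 5->1, 12->2, 13->3, 14->4, 15->5, 16->6, 18->7, 19->8, 20->9, 22->10, 24->11, 28->12.5, 28->12.5, 29->14, 35->15
Step 2: Rank sum for X: R1 = 1 + 2 + 3 + 4 + 5 + 6 + 12.5 + 14 = 47.5.
Step 3: U_X = R1 - n1(n1+1)/2 = 47.5 - 8*9/2 = 47.5 - 36 = 11.5.
       U_Y = n1*n2 - U_X = 56 - 11.5 = 44.5.
Step 4: Ties are present, so use the tie-corrected normal approximation (with continuity correction) for the p-value.
Step 5: p-value = 0.063840; compare to alpha = 0.05. fail to reject H0.

U_X = 11.5, p = 0.063840, fail to reject H0 at alpha = 0.05.


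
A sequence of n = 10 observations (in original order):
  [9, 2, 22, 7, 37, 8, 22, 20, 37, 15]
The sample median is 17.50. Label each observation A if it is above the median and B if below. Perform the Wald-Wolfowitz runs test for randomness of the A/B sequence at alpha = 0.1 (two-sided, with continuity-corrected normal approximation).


Step 1: Compute median = 17.50; label A = above, B = below.
Labels in order: BBABABAAAB  (n_A = 5, n_B = 5)
Step 2: Count runs R = 7.
Step 3: Under H0 (random ordering), E[R] = 2*n_A*n_B/(n_A+n_B) + 1 = 2*5*5/10 + 1 = 6.0000.
        Var[R] = 2*n_A*n_B*(2*n_A*n_B - n_A - n_B) / ((n_A+n_B)^2 * (n_A+n_B-1)) = 2000/900 = 2.2222.
        SD[R] = 1.4907.
Step 4: Continuity-corrected z = (R - 0.5 - E[R]) / SD[R] = (7 - 0.5 - 6.0000) / 1.4907 = 0.3354.
Step 5: Two-sided p-value via normal approximation = 2*(1 - Phi(|z|)) = 0.737316.
Step 6: alpha = 0.1. fail to reject H0.

R = 7, z = 0.3354, p = 0.737316, fail to reject H0.


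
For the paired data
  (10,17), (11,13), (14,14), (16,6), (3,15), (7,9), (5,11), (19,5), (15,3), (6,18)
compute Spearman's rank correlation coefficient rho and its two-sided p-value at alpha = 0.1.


Step 1: Rank x and y separately (midranks; no ties here).
rank(x): 10->5, 11->6, 14->7, 16->9, 3->1, 7->4, 5->2, 19->10, 15->8, 6->3
rank(y): 17->9, 13->6, 14->7, 6->3, 15->8, 9->4, 11->5, 5->2, 3->1, 18->10
Step 2: d_i = R_x(i) - R_y(i); compute d_i^2.
  (5-9)^2=16, (6-6)^2=0, (7-7)^2=0, (9-3)^2=36, (1-8)^2=49, (4-4)^2=0, (2-5)^2=9, (10-2)^2=64, (8-1)^2=49, (3-10)^2=49
sum(d^2) = 272.
Step 3: rho = 1 - 6*272 / (10*(10^2 - 1)) = 1 - 1632/990 = -0.648485.
Step 4: Under H0, t = rho * sqrt((n-2)/(1-rho^2)) = -2.4095 ~ t(8).
Step 5: Two-sided p-value from the t-distribution with 8 df = 0.042540.
Step 6: alpha = 0.1. reject H0.

rho = -0.6485, p = 0.042540, reject H0 at alpha = 0.1.


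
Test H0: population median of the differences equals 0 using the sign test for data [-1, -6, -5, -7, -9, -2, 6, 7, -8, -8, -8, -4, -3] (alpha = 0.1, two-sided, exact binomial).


Step 1: Discard zero differences. Original n = 13; n_eff = number of nonzero differences = 13.
Nonzero differences (with sign): -1, -6, -5, -7, -9, -2, +6, +7, -8, -8, -8, -4, -3
Step 2: Count signs: positive = 2, negative = 11.
Step 3: Under H0: P(positive) = 0.5, so the number of positives S ~ Bin(13, 0.5).
Step 4: Two-sided exact p-value = sum of Bin(13,0.5) probabilities at or below the observed probability = 0.022461.
Step 5: alpha = 0.1. reject H0.

n_eff = 13, pos = 2, neg = 11, p = 0.022461, reject H0.


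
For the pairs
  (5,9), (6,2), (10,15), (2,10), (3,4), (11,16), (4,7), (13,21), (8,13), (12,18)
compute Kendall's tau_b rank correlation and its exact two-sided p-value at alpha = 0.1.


Step 1: Enumerate the 45 unordered pairs (i,j) with i<j and classify each by sign(x_j-x_i) * sign(y_j-y_i).
  (1,2):dx=+1,dy=-7->D; (1,3):dx=+5,dy=+6->C; (1,4):dx=-3,dy=+1->D; (1,5):dx=-2,dy=-5->C
  (1,6):dx=+6,dy=+7->C; (1,7):dx=-1,dy=-2->C; (1,8):dx=+8,dy=+12->C; (1,9):dx=+3,dy=+4->C
  (1,10):dx=+7,dy=+9->C; (2,3):dx=+4,dy=+13->C; (2,4):dx=-4,dy=+8->D; (2,5):dx=-3,dy=+2->D
  (2,6):dx=+5,dy=+14->C; (2,7):dx=-2,dy=+5->D; (2,8):dx=+7,dy=+19->C; (2,9):dx=+2,dy=+11->C
  (2,10):dx=+6,dy=+16->C; (3,4):dx=-8,dy=-5->C; (3,5):dx=-7,dy=-11->C; (3,6):dx=+1,dy=+1->C
  (3,7):dx=-6,dy=-8->C; (3,8):dx=+3,dy=+6->C; (3,9):dx=-2,dy=-2->C; (3,10):dx=+2,dy=+3->C
  (4,5):dx=+1,dy=-6->D; (4,6):dx=+9,dy=+6->C; (4,7):dx=+2,dy=-3->D; (4,8):dx=+11,dy=+11->C
  (4,9):dx=+6,dy=+3->C; (4,10):dx=+10,dy=+8->C; (5,6):dx=+8,dy=+12->C; (5,7):dx=+1,dy=+3->C
  (5,8):dx=+10,dy=+17->C; (5,9):dx=+5,dy=+9->C; (5,10):dx=+9,dy=+14->C; (6,7):dx=-7,dy=-9->C
  (6,8):dx=+2,dy=+5->C; (6,9):dx=-3,dy=-3->C; (6,10):dx=+1,dy=+2->C; (7,8):dx=+9,dy=+14->C
  (7,9):dx=+4,dy=+6->C; (7,10):dx=+8,dy=+11->C; (8,9):dx=-5,dy=-8->C; (8,10):dx=-1,dy=-3->C
  (9,10):dx=+4,dy=+5->C
Step 2: C = 38, D = 7, total pairs = 45.
Step 3: tau = (C - D)/(n(n-1)/2) = (38 - 7)/45 = 0.688889.
Step 4: Exact two-sided p-value (enumerate n! = 3628800 permutations of y under H0): p = 0.004687.
Step 5: alpha = 0.1. reject H0.

tau_b = 0.6889 (C=38, D=7), p = 0.004687, reject H0.


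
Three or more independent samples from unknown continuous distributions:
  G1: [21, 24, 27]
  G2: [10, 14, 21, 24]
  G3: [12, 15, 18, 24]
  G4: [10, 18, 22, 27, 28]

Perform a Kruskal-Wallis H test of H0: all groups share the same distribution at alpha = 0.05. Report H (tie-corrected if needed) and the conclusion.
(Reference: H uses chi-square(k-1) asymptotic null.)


Step 1: Combine all N = 16 observations and assign midranks.
sorted (value, group, rank): (10,G2,1.5), (10,G4,1.5), (12,G3,3), (14,G2,4), (15,G3,5), (18,G3,6.5), (18,G4,6.5), (21,G1,8.5), (21,G2,8.5), (22,G4,10), (24,G1,12), (24,G2,12), (24,G3,12), (27,G1,14.5), (27,G4,14.5), (28,G4,16)
Step 2: Sum ranks within each group.
R_1 = 35 (n_1 = 3)
R_2 = 26 (n_2 = 4)
R_3 = 26.5 (n_3 = 4)
R_4 = 48.5 (n_4 = 5)
Step 3: H = 12/(N(N+1)) * sum(R_i^2/n_i) - 3(N+1)
     = 12/(16*17) * (35^2/3 + 26^2/4 + 26.5^2/4 + 48.5^2/5) - 3*17
     = 0.044118 * 1223.35 - 51
     = 2.971140.
Step 4: Ties present; correction factor C = 1 - 48/(16^3 - 16) = 0.988235. Corrected H = 2.971140 / 0.988235 = 3.006510.
Step 5: Under H0, H ~ chi^2(3); p-value = 0.390622.
Step 6: alpha = 0.05. fail to reject H0.

H = 3.0065, df = 3, p = 0.390622, fail to reject H0.


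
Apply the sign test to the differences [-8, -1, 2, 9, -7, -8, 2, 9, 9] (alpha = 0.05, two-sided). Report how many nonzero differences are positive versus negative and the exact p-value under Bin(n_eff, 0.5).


Step 1: Discard zero differences. Original n = 9; n_eff = number of nonzero differences = 9.
Nonzero differences (with sign): -8, -1, +2, +9, -7, -8, +2, +9, +9
Step 2: Count signs: positive = 5, negative = 4.
Step 3: Under H0: P(positive) = 0.5, so the number of positives S ~ Bin(9, 0.5).
Step 4: Two-sided exact p-value = sum of Bin(9,0.5) probabilities at or below the observed probability = 1.000000.
Step 5: alpha = 0.05. fail to reject H0.

n_eff = 9, pos = 5, neg = 4, p = 1.000000, fail to reject H0.


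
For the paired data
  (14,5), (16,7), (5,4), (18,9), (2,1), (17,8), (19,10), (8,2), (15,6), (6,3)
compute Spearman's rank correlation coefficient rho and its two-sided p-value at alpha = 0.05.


Step 1: Rank x and y separately (midranks; no ties here).
rank(x): 14->5, 16->7, 5->2, 18->9, 2->1, 17->8, 19->10, 8->4, 15->6, 6->3
rank(y): 5->5, 7->7, 4->4, 9->9, 1->1, 8->8, 10->10, 2->2, 6->6, 3->3
Step 2: d_i = R_x(i) - R_y(i); compute d_i^2.
  (5-5)^2=0, (7-7)^2=0, (2-4)^2=4, (9-9)^2=0, (1-1)^2=0, (8-8)^2=0, (10-10)^2=0, (4-2)^2=4, (6-6)^2=0, (3-3)^2=0
sum(d^2) = 8.
Step 3: rho = 1 - 6*8 / (10*(10^2 - 1)) = 1 - 48/990 = 0.951515.
Step 4: Under H0, t = rho * sqrt((n-2)/(1-rho^2)) = 8.7493 ~ t(8).
Step 5: Two-sided p-value from the t-distribution with 8 df = 0.000023.
Step 6: alpha = 0.05. reject H0.

rho = 0.9515, p = 0.000023, reject H0 at alpha = 0.05.


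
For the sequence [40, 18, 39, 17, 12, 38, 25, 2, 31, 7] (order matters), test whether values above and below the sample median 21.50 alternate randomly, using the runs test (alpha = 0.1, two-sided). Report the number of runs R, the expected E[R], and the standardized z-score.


Step 1: Compute median = 21.50; label A = above, B = below.
Labels in order: ABABBAABAB  (n_A = 5, n_B = 5)
Step 2: Count runs R = 8.
Step 3: Under H0 (random ordering), E[R] = 2*n_A*n_B/(n_A+n_B) + 1 = 2*5*5/10 + 1 = 6.0000.
        Var[R] = 2*n_A*n_B*(2*n_A*n_B - n_A - n_B) / ((n_A+n_B)^2 * (n_A+n_B-1)) = 2000/900 = 2.2222.
        SD[R] = 1.4907.
Step 4: Continuity-corrected z = (R - 0.5 - E[R]) / SD[R] = (8 - 0.5 - 6.0000) / 1.4907 = 1.0062.
Step 5: Two-sided p-value via normal approximation = 2*(1 - Phi(|z|)) = 0.314305.
Step 6: alpha = 0.1. fail to reject H0.

R = 8, z = 1.0062, p = 0.314305, fail to reject H0.


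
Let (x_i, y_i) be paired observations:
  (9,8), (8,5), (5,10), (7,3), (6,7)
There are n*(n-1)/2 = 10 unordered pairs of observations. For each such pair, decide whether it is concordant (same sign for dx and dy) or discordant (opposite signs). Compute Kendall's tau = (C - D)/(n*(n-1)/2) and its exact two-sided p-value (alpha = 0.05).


Step 1: Enumerate the 10 unordered pairs (i,j) with i<j and classify each by sign(x_j-x_i) * sign(y_j-y_i).
  (1,2):dx=-1,dy=-3->C; (1,3):dx=-4,dy=+2->D; (1,4):dx=-2,dy=-5->C; (1,5):dx=-3,dy=-1->C
  (2,3):dx=-3,dy=+5->D; (2,4):dx=-1,dy=-2->C; (2,5):dx=-2,dy=+2->D; (3,4):dx=+2,dy=-7->D
  (3,5):dx=+1,dy=-3->D; (4,5):dx=-1,dy=+4->D
Step 2: C = 4, D = 6, total pairs = 10.
Step 3: tau = (C - D)/(n(n-1)/2) = (4 - 6)/10 = -0.200000.
Step 4: Exact two-sided p-value (enumerate n! = 120 permutations of y under H0): p = 0.816667.
Step 5: alpha = 0.05. fail to reject H0.

tau_b = -0.2000 (C=4, D=6), p = 0.816667, fail to reject H0.


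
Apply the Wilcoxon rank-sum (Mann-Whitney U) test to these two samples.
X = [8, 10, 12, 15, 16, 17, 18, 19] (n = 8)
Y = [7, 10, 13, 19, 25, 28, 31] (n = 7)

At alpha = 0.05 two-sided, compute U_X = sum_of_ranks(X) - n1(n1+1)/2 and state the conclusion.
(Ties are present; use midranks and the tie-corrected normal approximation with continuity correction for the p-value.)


Step 1: Combine and sort all 15 observations; assign midranks.
sorted (value, group): (7,Y), (8,X), (10,X), (10,Y), (12,X), (13,Y), (15,X), (16,X), (17,X), (18,X), (19,X), (19,Y), (25,Y), (28,Y), (31,Y)
ranks: 7->1, 8->2, 10->3.5, 10->3.5, 12->5, 13->6, 15->7, 16->8, 17->9, 18->10, 19->11.5, 19->11.5, 25->13, 28->14, 31->15
Step 2: Rank sum for X: R1 = 2 + 3.5 + 5 + 7 + 8 + 9 + 10 + 11.5 = 56.
Step 3: U_X = R1 - n1(n1+1)/2 = 56 - 8*9/2 = 56 - 36 = 20.
       U_Y = n1*n2 - U_X = 56 - 20 = 36.
Step 4: Ties are present, so use the tie-corrected normal approximation (with continuity correction) for the p-value.
Step 5: p-value = 0.384568; compare to alpha = 0.05. fail to reject H0.

U_X = 20, p = 0.384568, fail to reject H0 at alpha = 0.05.


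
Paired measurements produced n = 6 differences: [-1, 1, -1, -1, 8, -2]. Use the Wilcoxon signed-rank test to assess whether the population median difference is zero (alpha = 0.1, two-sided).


Step 1: Drop any zero differences (none here) and take |d_i|.
|d| = [1, 1, 1, 1, 8, 2]
Step 2: Midrank |d_i| (ties get averaged ranks).
ranks: |1|->2.5, |1|->2.5, |1|->2.5, |1|->2.5, |8|->6, |2|->5
Step 3: Attach original signs; sum ranks with positive sign and with negative sign.
W+ = 2.5 + 6 = 8.5
W- = 2.5 + 2.5 + 2.5 + 5 = 12.5
(Check: W+ + W- = 21 should equal n(n+1)/2 = 21.)
Step 4: Test statistic W = min(W+, W-) = 8.5.
Step 5: Ties in |d|, so use the tie-corrected normal approximation.
        E[W] = n(n+1)/4 = 6*7/4 = 10.5.
        Tie groups: |d|=1 (t=4); sum(t^3 - t) = 60.
        Var[W] = n(n+1)(2n+1)/24 - sum(t^3-t)/48 = 546/24 - 60/48 = 21.5.
        z = (W - E[W]) / sqrt(Var[W]) = (8.5 - 10.5) / 4.6368 = -0.4313.
        Two-sided p = 2*Phi(z) = 0.666228.
Step 6: alpha = 0.1. fail to reject H0.

W+ = 8.5, W- = 12.5, W = min = 8.5, p = 0.666228, fail to reject H0.


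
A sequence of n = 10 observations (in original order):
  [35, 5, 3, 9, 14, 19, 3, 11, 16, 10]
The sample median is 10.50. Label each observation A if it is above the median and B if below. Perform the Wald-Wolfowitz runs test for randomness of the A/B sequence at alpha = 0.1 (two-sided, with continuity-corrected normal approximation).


Step 1: Compute median = 10.50; label A = above, B = below.
Labels in order: ABBBAABAAB  (n_A = 5, n_B = 5)
Step 2: Count runs R = 6.
Step 3: Under H0 (random ordering), E[R] = 2*n_A*n_B/(n_A+n_B) + 1 = 2*5*5/10 + 1 = 6.0000.
        Var[R] = 2*n_A*n_B*(2*n_A*n_B - n_A - n_B) / ((n_A+n_B)^2 * (n_A+n_B-1)) = 2000/900 = 2.2222.
        SD[R] = 1.4907.
Step 4: R = E[R], so z = 0 with no continuity correction.
Step 5: Two-sided p-value via normal approximation = 2*(1 - Phi(|z|)) = 1.000000.
Step 6: alpha = 0.1. fail to reject H0.

R = 6, z = 0.0000, p = 1.000000, fail to reject H0.


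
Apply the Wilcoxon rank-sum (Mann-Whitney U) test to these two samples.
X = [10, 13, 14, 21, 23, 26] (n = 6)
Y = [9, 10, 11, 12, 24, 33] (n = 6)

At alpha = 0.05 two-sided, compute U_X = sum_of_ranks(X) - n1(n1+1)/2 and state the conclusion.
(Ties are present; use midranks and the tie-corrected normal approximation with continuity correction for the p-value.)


Step 1: Combine and sort all 12 observations; assign midranks.
sorted (value, group): (9,Y), (10,X), (10,Y), (11,Y), (12,Y), (13,X), (14,X), (21,X), (23,X), (24,Y), (26,X), (33,Y)
ranks: 9->1, 10->2.5, 10->2.5, 11->4, 12->5, 13->6, 14->7, 21->8, 23->9, 24->10, 26->11, 33->12
Step 2: Rank sum for X: R1 = 2.5 + 6 + 7 + 8 + 9 + 11 = 43.5.
Step 3: U_X = R1 - n1(n1+1)/2 = 43.5 - 6*7/2 = 43.5 - 21 = 22.5.
       U_Y = n1*n2 - U_X = 36 - 22.5 = 13.5.
Step 4: Ties are present, so use the tie-corrected normal approximation (with continuity correction) for the p-value.
Step 5: p-value = 0.521110; compare to alpha = 0.05. fail to reject H0.

U_X = 22.5, p = 0.521110, fail to reject H0 at alpha = 0.05.


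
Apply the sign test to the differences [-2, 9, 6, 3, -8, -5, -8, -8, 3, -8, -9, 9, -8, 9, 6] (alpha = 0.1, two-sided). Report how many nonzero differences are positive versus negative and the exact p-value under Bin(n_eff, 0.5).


Step 1: Discard zero differences. Original n = 15; n_eff = number of nonzero differences = 15.
Nonzero differences (with sign): -2, +9, +6, +3, -8, -5, -8, -8, +3, -8, -9, +9, -8, +9, +6
Step 2: Count signs: positive = 7, negative = 8.
Step 3: Under H0: P(positive) = 0.5, so the number of positives S ~ Bin(15, 0.5).
Step 4: Two-sided exact p-value = sum of Bin(15,0.5) probabilities at or below the observed probability = 1.000000.
Step 5: alpha = 0.1. fail to reject H0.

n_eff = 15, pos = 7, neg = 8, p = 1.000000, fail to reject H0.


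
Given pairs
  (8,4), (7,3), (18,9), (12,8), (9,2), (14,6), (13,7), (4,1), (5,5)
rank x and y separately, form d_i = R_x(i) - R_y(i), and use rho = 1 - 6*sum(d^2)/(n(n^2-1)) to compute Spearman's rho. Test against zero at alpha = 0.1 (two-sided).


Step 1: Rank x and y separately (midranks; no ties here).
rank(x): 8->4, 7->3, 18->9, 12->6, 9->5, 14->8, 13->7, 4->1, 5->2
rank(y): 4->4, 3->3, 9->9, 8->8, 2->2, 6->6, 7->7, 1->1, 5->5
Step 2: d_i = R_x(i) - R_y(i); compute d_i^2.
  (4-4)^2=0, (3-3)^2=0, (9-9)^2=0, (6-8)^2=4, (5-2)^2=9, (8-6)^2=4, (7-7)^2=0, (1-1)^2=0, (2-5)^2=9
sum(d^2) = 26.
Step 3: rho = 1 - 6*26 / (9*(9^2 - 1)) = 1 - 156/720 = 0.783333.
Step 4: Under H0, t = rho * sqrt((n-2)/(1-rho^2)) = 3.3341 ~ t(7).
Step 5: Two-sided p-value from the t-distribution with 7 df = 0.012520.
Step 6: alpha = 0.1. reject H0.

rho = 0.7833, p = 0.012520, reject H0 at alpha = 0.1.


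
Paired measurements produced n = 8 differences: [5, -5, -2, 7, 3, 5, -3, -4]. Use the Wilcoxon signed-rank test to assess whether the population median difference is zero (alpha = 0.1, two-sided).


Step 1: Drop any zero differences (none here) and take |d_i|.
|d| = [5, 5, 2, 7, 3, 5, 3, 4]
Step 2: Midrank |d_i| (ties get averaged ranks).
ranks: |5|->6, |5|->6, |2|->1, |7|->8, |3|->2.5, |5|->6, |3|->2.5, |4|->4
Step 3: Attach original signs; sum ranks with positive sign and with negative sign.
W+ = 6 + 8 + 2.5 + 6 = 22.5
W- = 6 + 1 + 2.5 + 4 = 13.5
(Check: W+ + W- = 36 should equal n(n+1)/2 = 36.)
Step 4: Test statistic W = min(W+, W-) = 13.5.
Step 5: Ties in |d|, so use the tie-corrected normal approximation.
        E[W] = n(n+1)/4 = 8*9/4 = 18.
        Tie groups: |d|=3 (t=2), |d|=5 (t=3); sum(t^3 - t) = 30.
        Var[W] = n(n+1)(2n+1)/24 - sum(t^3-t)/48 = 1224/24 - 30/48 = 50.375.
        z = (W - E[W]) / sqrt(Var[W]) = (13.5 - 18) / 7.0975 = -0.6340.
        Two-sided p = 2*Phi(z) = 0.526066.
Step 6: alpha = 0.1. fail to reject H0.

W+ = 22.5, W- = 13.5, W = min = 13.5, p = 0.526066, fail to reject H0.


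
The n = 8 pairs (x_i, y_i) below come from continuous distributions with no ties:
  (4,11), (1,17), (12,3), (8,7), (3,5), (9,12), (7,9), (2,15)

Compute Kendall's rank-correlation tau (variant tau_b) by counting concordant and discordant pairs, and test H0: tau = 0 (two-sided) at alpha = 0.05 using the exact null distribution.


Step 1: Enumerate the 28 unordered pairs (i,j) with i<j and classify each by sign(x_j-x_i) * sign(y_j-y_i).
  (1,2):dx=-3,dy=+6->D; (1,3):dx=+8,dy=-8->D; (1,4):dx=+4,dy=-4->D; (1,5):dx=-1,dy=-6->C
  (1,6):dx=+5,dy=+1->C; (1,7):dx=+3,dy=-2->D; (1,8):dx=-2,dy=+4->D; (2,3):dx=+11,dy=-14->D
  (2,4):dx=+7,dy=-10->D; (2,5):dx=+2,dy=-12->D; (2,6):dx=+8,dy=-5->D; (2,7):dx=+6,dy=-8->D
  (2,8):dx=+1,dy=-2->D; (3,4):dx=-4,dy=+4->D; (3,5):dx=-9,dy=+2->D; (3,6):dx=-3,dy=+9->D
  (3,7):dx=-5,dy=+6->D; (3,8):dx=-10,dy=+12->D; (4,5):dx=-5,dy=-2->C; (4,6):dx=+1,dy=+5->C
  (4,7):dx=-1,dy=+2->D; (4,8):dx=-6,dy=+8->D; (5,6):dx=+6,dy=+7->C; (5,7):dx=+4,dy=+4->C
  (5,8):dx=-1,dy=+10->D; (6,7):dx=-2,dy=-3->C; (6,8):dx=-7,dy=+3->D; (7,8):dx=-5,dy=+6->D
Step 2: C = 7, D = 21, total pairs = 28.
Step 3: tau = (C - D)/(n(n-1)/2) = (7 - 21)/28 = -0.500000.
Step 4: Exact two-sided p-value (enumerate n! = 40320 permutations of y under H0): p = 0.108681.
Step 5: alpha = 0.05. fail to reject H0.

tau_b = -0.5000 (C=7, D=21), p = 0.108681, fail to reject H0.


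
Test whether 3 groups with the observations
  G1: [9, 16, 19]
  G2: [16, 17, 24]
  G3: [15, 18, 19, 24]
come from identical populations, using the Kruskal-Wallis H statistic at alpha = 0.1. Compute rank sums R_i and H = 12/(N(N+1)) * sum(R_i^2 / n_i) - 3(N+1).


Step 1: Combine all N = 10 observations and assign midranks.
sorted (value, group, rank): (9,G1,1), (15,G3,2), (16,G1,3.5), (16,G2,3.5), (17,G2,5), (18,G3,6), (19,G1,7.5), (19,G3,7.5), (24,G2,9.5), (24,G3,9.5)
Step 2: Sum ranks within each group.
R_1 = 12 (n_1 = 3)
R_2 = 18 (n_2 = 3)
R_3 = 25 (n_3 = 4)
Step 3: H = 12/(N(N+1)) * sum(R_i^2/n_i) - 3(N+1)
     = 12/(10*11) * (12^2/3 + 18^2/3 + 25^2/4) - 3*11
     = 0.109091 * 312.25 - 33
     = 1.063636.
Step 4: Ties present; correction factor C = 1 - 18/(10^3 - 10) = 0.981818. Corrected H = 1.063636 / 0.981818 = 1.083333.
Step 5: Under H0, H ~ chi^2(2); p-value = 0.581778.
Step 6: alpha = 0.1. fail to reject H0.

H = 1.0833, df = 2, p = 0.581778, fail to reject H0.


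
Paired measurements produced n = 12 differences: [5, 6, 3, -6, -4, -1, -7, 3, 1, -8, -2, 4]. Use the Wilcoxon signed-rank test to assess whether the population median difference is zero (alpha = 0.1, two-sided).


Step 1: Drop any zero differences (none here) and take |d_i|.
|d| = [5, 6, 3, 6, 4, 1, 7, 3, 1, 8, 2, 4]
Step 2: Midrank |d_i| (ties get averaged ranks).
ranks: |5|->8, |6|->9.5, |3|->4.5, |6|->9.5, |4|->6.5, |1|->1.5, |7|->11, |3|->4.5, |1|->1.5, |8|->12, |2|->3, |4|->6.5
Step 3: Attach original signs; sum ranks with positive sign and with negative sign.
W+ = 8 + 9.5 + 4.5 + 4.5 + 1.5 + 6.5 = 34.5
W- = 9.5 + 6.5 + 1.5 + 11 + 12 + 3 = 43.5
(Check: W+ + W- = 78 should equal n(n+1)/2 = 78.)
Step 4: Test statistic W = min(W+, W-) = 34.5.
Step 5: Ties in |d|, so use the tie-corrected normal approximation.
        E[W] = n(n+1)/4 = 12*13/4 = 39.
        Tie groups: |d|=1 (t=2), |d|=3 (t=2), |d|=4 (t=2), |d|=6 (t=2); sum(t^3 - t) = 24.
        Var[W] = n(n+1)(2n+1)/24 - sum(t^3-t)/48 = 3900/24 - 24/48 = 162.
        z = (W - E[W]) / sqrt(Var[W]) = (34.5 - 39) / 12.7279 = -0.3536.
        Two-sided p = 2*Phi(z) = 0.723674.
Step 6: alpha = 0.1. fail to reject H0.

W+ = 34.5, W- = 43.5, W = min = 34.5, p = 0.723674, fail to reject H0.


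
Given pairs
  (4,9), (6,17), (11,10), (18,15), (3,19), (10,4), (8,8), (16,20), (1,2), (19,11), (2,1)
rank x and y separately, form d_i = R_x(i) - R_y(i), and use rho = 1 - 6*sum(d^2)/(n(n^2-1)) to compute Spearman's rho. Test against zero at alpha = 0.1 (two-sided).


Step 1: Rank x and y separately (midranks; no ties here).
rank(x): 4->4, 6->5, 11->8, 18->10, 3->3, 10->7, 8->6, 16->9, 1->1, 19->11, 2->2
rank(y): 9->5, 17->9, 10->6, 15->8, 19->10, 4->3, 8->4, 20->11, 2->2, 11->7, 1->1
Step 2: d_i = R_x(i) - R_y(i); compute d_i^2.
  (4-5)^2=1, (5-9)^2=16, (8-6)^2=4, (10-8)^2=4, (3-10)^2=49, (7-3)^2=16, (6-4)^2=4, (9-11)^2=4, (1-2)^2=1, (11-7)^2=16, (2-1)^2=1
sum(d^2) = 116.
Step 3: rho = 1 - 6*116 / (11*(11^2 - 1)) = 1 - 696/1320 = 0.472727.
Step 4: Under H0, t = rho * sqrt((n-2)/(1-rho^2)) = 1.6094 ~ t(9).
Step 5: Two-sided p-value from the t-distribution with 9 df = 0.141999.
Step 6: alpha = 0.1. fail to reject H0.

rho = 0.4727, p = 0.141999, fail to reject H0 at alpha = 0.1.


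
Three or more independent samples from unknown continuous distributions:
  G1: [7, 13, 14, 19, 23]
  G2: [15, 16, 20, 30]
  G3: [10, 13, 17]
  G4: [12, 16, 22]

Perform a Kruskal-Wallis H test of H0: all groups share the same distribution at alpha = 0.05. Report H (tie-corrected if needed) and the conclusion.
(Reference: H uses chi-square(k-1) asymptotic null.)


Step 1: Combine all N = 15 observations and assign midranks.
sorted (value, group, rank): (7,G1,1), (10,G3,2), (12,G4,3), (13,G1,4.5), (13,G3,4.5), (14,G1,6), (15,G2,7), (16,G2,8.5), (16,G4,8.5), (17,G3,10), (19,G1,11), (20,G2,12), (22,G4,13), (23,G1,14), (30,G2,15)
Step 2: Sum ranks within each group.
R_1 = 36.5 (n_1 = 5)
R_2 = 42.5 (n_2 = 4)
R_3 = 16.5 (n_3 = 3)
R_4 = 24.5 (n_4 = 3)
Step 3: H = 12/(N(N+1)) * sum(R_i^2/n_i) - 3(N+1)
     = 12/(15*16) * (36.5^2/5 + 42.5^2/4 + 16.5^2/3 + 24.5^2/3) - 3*16
     = 0.050000 * 1008.85 - 48
     = 2.442292.
Step 4: Ties present; correction factor C = 1 - 12/(15^3 - 15) = 0.996429. Corrected H = 2.442292 / 0.996429 = 2.451045.
Step 5: Under H0, H ~ chi^2(3); p-value = 0.484203.
Step 6: alpha = 0.05. fail to reject H0.

H = 2.4510, df = 3, p = 0.484203, fail to reject H0.


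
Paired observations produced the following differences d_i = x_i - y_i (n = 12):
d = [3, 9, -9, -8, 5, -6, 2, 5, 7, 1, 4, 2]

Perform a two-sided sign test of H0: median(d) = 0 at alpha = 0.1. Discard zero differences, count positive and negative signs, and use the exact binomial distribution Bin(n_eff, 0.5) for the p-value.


Step 1: Discard zero differences. Original n = 12; n_eff = number of nonzero differences = 12.
Nonzero differences (with sign): +3, +9, -9, -8, +5, -6, +2, +5, +7, +1, +4, +2
Step 2: Count signs: positive = 9, negative = 3.
Step 3: Under H0: P(positive) = 0.5, so the number of positives S ~ Bin(12, 0.5).
Step 4: Two-sided exact p-value = sum of Bin(12,0.5) probabilities at or below the observed probability = 0.145996.
Step 5: alpha = 0.1. fail to reject H0.

n_eff = 12, pos = 9, neg = 3, p = 0.145996, fail to reject H0.


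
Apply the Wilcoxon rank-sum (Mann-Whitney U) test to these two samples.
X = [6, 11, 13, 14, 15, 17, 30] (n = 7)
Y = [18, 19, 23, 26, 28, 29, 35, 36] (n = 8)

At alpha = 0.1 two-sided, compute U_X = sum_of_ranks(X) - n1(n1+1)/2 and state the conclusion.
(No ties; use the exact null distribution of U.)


Step 1: Combine and sort all 15 observations; assign midranks.
sorted (value, group): (6,X), (11,X), (13,X), (14,X), (15,X), (17,X), (18,Y), (19,Y), (23,Y), (26,Y), (28,Y), (29,Y), (30,X), (35,Y), (36,Y)
ranks: 6->1, 11->2, 13->3, 14->4, 15->5, 17->6, 18->7, 19->8, 23->9, 26->10, 28->11, 29->12, 30->13, 35->14, 36->15
Step 2: Rank sum for X: R1 = 1 + 2 + 3 + 4 + 5 + 6 + 13 = 34.
Step 3: U_X = R1 - n1(n1+1)/2 = 34 - 7*8/2 = 34 - 28 = 6.
       U_Y = n1*n2 - U_X = 56 - 6 = 50.
Step 4: No ties, so the exact null distribution of U (based on enumerating the C(15,7) = 6435 equally likely rank assignments) gives the two-sided p-value.
Step 5: p-value = 0.009324; compare to alpha = 0.1. reject H0.

U_X = 6, p = 0.009324, reject H0 at alpha = 0.1.


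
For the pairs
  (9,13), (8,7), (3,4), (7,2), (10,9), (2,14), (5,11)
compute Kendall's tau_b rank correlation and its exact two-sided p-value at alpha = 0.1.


Step 1: Enumerate the 21 unordered pairs (i,j) with i<j and classify each by sign(x_j-x_i) * sign(y_j-y_i).
  (1,2):dx=-1,dy=-6->C; (1,3):dx=-6,dy=-9->C; (1,4):dx=-2,dy=-11->C; (1,5):dx=+1,dy=-4->D
  (1,6):dx=-7,dy=+1->D; (1,7):dx=-4,dy=-2->C; (2,3):dx=-5,dy=-3->C; (2,4):dx=-1,dy=-5->C
  (2,5):dx=+2,dy=+2->C; (2,6):dx=-6,dy=+7->D; (2,7):dx=-3,dy=+4->D; (3,4):dx=+4,dy=-2->D
  (3,5):dx=+7,dy=+5->C; (3,6):dx=-1,dy=+10->D; (3,7):dx=+2,dy=+7->C; (4,5):dx=+3,dy=+7->C
  (4,6):dx=-5,dy=+12->D; (4,7):dx=-2,dy=+9->D; (5,6):dx=-8,dy=+5->D; (5,7):dx=-5,dy=+2->D
  (6,7):dx=+3,dy=-3->D
Step 2: C = 10, D = 11, total pairs = 21.
Step 3: tau = (C - D)/(n(n-1)/2) = (10 - 11)/21 = -0.047619.
Step 4: Exact two-sided p-value (enumerate n! = 5040 permutations of y under H0): p = 1.000000.
Step 5: alpha = 0.1. fail to reject H0.

tau_b = -0.0476 (C=10, D=11), p = 1.000000, fail to reject H0.


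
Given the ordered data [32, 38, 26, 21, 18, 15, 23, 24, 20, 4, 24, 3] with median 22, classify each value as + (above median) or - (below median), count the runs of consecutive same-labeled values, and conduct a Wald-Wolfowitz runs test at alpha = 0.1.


Step 1: Compute median = 22; label A = above, B = below.
Labels in order: AAABBBAABBAB  (n_A = 6, n_B = 6)
Step 2: Count runs R = 6.
Step 3: Under H0 (random ordering), E[R] = 2*n_A*n_B/(n_A+n_B) + 1 = 2*6*6/12 + 1 = 7.0000.
        Var[R] = 2*n_A*n_B*(2*n_A*n_B - n_A - n_B) / ((n_A+n_B)^2 * (n_A+n_B-1)) = 4320/1584 = 2.7273.
        SD[R] = 1.6514.
Step 4: Continuity-corrected z = (R + 0.5 - E[R]) / SD[R] = (6 + 0.5 - 7.0000) / 1.6514 = -0.3028.
Step 5: Two-sided p-value via normal approximation = 2*(1 - Phi(|z|)) = 0.762069.
Step 6: alpha = 0.1. fail to reject H0.

R = 6, z = -0.3028, p = 0.762069, fail to reject H0.


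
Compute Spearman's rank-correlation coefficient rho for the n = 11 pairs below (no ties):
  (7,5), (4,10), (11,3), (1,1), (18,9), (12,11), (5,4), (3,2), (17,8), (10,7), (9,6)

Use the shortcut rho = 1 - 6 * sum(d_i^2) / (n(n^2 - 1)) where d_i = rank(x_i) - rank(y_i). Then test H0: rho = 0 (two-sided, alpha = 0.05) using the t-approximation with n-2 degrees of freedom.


Step 1: Rank x and y separately (midranks; no ties here).
rank(x): 7->5, 4->3, 11->8, 1->1, 18->11, 12->9, 5->4, 3->2, 17->10, 10->7, 9->6
rank(y): 5->5, 10->10, 3->3, 1->1, 9->9, 11->11, 4->4, 2->2, 8->8, 7->7, 6->6
Step 2: d_i = R_x(i) - R_y(i); compute d_i^2.
  (5-5)^2=0, (3-10)^2=49, (8-3)^2=25, (1-1)^2=0, (11-9)^2=4, (9-11)^2=4, (4-4)^2=0, (2-2)^2=0, (10-8)^2=4, (7-7)^2=0, (6-6)^2=0
sum(d^2) = 86.
Step 3: rho = 1 - 6*86 / (11*(11^2 - 1)) = 1 - 516/1320 = 0.609091.
Step 4: Under H0, t = rho * sqrt((n-2)/(1-rho^2)) = 2.3040 ~ t(9).
Step 5: Two-sided p-value from the t-distribution with 9 df = 0.046696.
Step 6: alpha = 0.05. reject H0.

rho = 0.6091, p = 0.046696, reject H0 at alpha = 0.05.
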